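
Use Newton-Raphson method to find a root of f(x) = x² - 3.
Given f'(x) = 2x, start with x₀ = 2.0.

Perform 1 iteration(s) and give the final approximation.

f(x) = x² - 3
f'(x) = 2x
x₀ = 2.0

Newton-Raphson formula: x_{n+1} = x_n - f(x_n)/f'(x_n)

Iteration 1:
  f(2.000000) = 1.000000
  f'(2.000000) = 4.000000
  x_1 = 2.000000 - 1.000000/4.000000 = 1.750000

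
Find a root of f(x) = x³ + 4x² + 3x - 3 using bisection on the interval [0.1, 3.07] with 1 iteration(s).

f(x) = x³ + 4x² + 3x - 3
Initial interval: [0.1, 3.07]

Iteration 1:
  c_1 = (0.100000 + 3.070000)/2 = 1.585000
  f(c_1) = f(1.585000) = 15.785777
  f(a) × f(c) < 0, new interval: [0.100000, 1.585000]

After 1 iteration(s), the approximation is c_1 = 1.585000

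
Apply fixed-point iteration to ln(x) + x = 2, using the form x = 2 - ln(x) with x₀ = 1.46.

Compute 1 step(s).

Equation: ln(x) + x = 2
Fixed-point form: x = 2 - ln(x)
x₀ = 1.46

x_1 = g(1.460000) = 1.621564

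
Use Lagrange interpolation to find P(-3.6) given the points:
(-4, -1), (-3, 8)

Lagrange interpolation formula:
P(x) = Σ yᵢ × Lᵢ(x)
where Lᵢ(x) = Π_{j≠i} (x - xⱼ)/(xᵢ - xⱼ)

L_0(-3.6) = (-3.6 - (-3))/(-4 - (-3)) = 0.600000
L_1(-3.6) = (-3.6 - (-4))/(-3 - (-4)) = 0.400000

P(-3.6) = (-1)×L_0(-3.6) + 8×L_1(-3.6)
P(-3.6) = 2.600000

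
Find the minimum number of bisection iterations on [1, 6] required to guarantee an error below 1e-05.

We need (b-a)/2^n ≤ 1e-05
(6 - 1)/2^n ≤ 1e-05
5/2^n ≤ 1e-05
2^n ≥ 500000
n ≥ log₂(500000) = 18.93
n ≥ 19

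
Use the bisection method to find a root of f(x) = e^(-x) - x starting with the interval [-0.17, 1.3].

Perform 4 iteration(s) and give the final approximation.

f(x) = e^(-x) - x
Initial interval: [-0.17, 1.3]

Iteration 1:
  c_1 = (-0.170000 + 1.300000)/2 = 0.565000
  f(c_1) = f(0.565000) = 0.003360
  f(a) × f(c) ≥ 0, new interval: [0.565000, 1.300000]
Iteration 2:
  c_2 = (0.565000 + 1.300000)/2 = 0.932500
  f(c_2) = f(0.932500) = -0.538931
  f(a) × f(c) < 0, new interval: [0.565000, 0.932500]
Iteration 3:
  c_3 = (0.565000 + 0.932500)/2 = 0.748750
  f(c_3) = f(0.748750) = -0.275793
  f(a) × f(c) < 0, new interval: [0.565000, 0.748750]
Iteration 4:
  c_4 = (0.565000 + 0.748750)/2 = 0.656875
  f(c_4) = f(0.656875) = -0.138406
  f(a) × f(c) < 0, new interval: [0.565000, 0.656875]

After 4 iteration(s), the approximation is c_4 = 0.656875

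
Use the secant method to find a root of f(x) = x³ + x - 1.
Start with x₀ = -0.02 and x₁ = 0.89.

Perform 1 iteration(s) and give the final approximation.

f(x) = x³ + x - 1
x₀ = -0.02, x₁ = 0.89

Secant formula: x_{n+1} = x_n - f(x_n)(x_n - x_{n-1})/(f(x_n) - f(x_{n-1}))

Iteration 1:
  f(-0.020000) = -1.020008
  f(0.890000) = 0.594969
  x_2 = 0.890000 - 0.594969×(0.890000 - (-0.020000))/(0.594969 - (-1.020008))
       = 0.554750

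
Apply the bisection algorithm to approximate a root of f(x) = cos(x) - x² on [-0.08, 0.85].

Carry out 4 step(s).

f(x) = cos(x) - x²
Initial interval: [-0.08, 0.85]

Iteration 1:
  c_1 = (-0.080000 + 0.850000)/2 = 0.385000
  f(c_1) = f(0.385000) = 0.778573
  f(a) × f(c) ≥ 0, new interval: [0.385000, 0.850000]
Iteration 2:
  c_2 = (0.385000 + 0.850000)/2 = 0.617500
  f(c_2) = f(0.617500) = 0.434022
  f(a) × f(c) ≥ 0, new interval: [0.617500, 0.850000]
Iteration 3:
  c_3 = (0.617500 + 0.850000)/2 = 0.733750
  f(c_3) = f(0.733750) = 0.204279
  f(a) × f(c) ≥ 0, new interval: [0.733750, 0.850000]
Iteration 4:
  c_4 = (0.733750 + 0.850000)/2 = 0.791875
  f(c_4) = f(0.791875) = 0.075446
  f(a) × f(c) ≥ 0, new interval: [0.791875, 0.850000]

After 4 iteration(s), the approximation is c_4 = 0.791875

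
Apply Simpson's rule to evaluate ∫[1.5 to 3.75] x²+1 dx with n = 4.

f(x) = x²+1
a = 1.5, b = 3.75, n = 4
h = (b - a)/n = 0.562500

Simpson's rule: (h/3)[f(x₀) + 4f(x₁) + 2f(x₂) + ... + f(xₙ)]

x_0 = 1.5000, f(x_0) = 3.250000, coefficient = 1
x_1 = 2.0625, f(x_1) = 5.253906, coefficient = 4
x_2 = 2.6250, f(x_2) = 7.890625, coefficient = 2
x_3 = 3.1875, f(x_3) = 11.160156, coefficient = 4
x_4 = 3.7500, f(x_4) = 15.062500, coefficient = 1

I ≈ (0.562500/3) × 99.750000 = 18.703125
Exact value: 18.703125
Error: 0.000000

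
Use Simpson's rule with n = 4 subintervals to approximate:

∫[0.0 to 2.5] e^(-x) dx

f(x) = e^(-x)
a = 0.0, b = 2.5, n = 4
h = (b - a)/n = 0.625000

Simpson's rule: (h/3)[f(x₀) + 4f(x₁) + 2f(x₂) + ... + f(xₙ)]

x_0 = 0.0000, f(x_0) = 1.000000, coefficient = 1
x_1 = 0.6250, f(x_1) = 0.535261, coefficient = 4
x_2 = 1.2500, f(x_2) = 0.286505, coefficient = 2
x_3 = 1.8750, f(x_3) = 0.153355, coefficient = 4
x_4 = 2.5000, f(x_4) = 0.082085, coefficient = 1

I ≈ (0.625000/3) × 4.409560 = 0.918658
Exact value: 0.917915
Error: 0.000743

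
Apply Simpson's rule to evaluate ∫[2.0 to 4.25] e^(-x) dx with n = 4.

f(x) = e^(-x)
a = 2.0, b = 4.25, n = 4
h = (b - a)/n = 0.562500

Simpson's rule: (h/3)[f(x₀) + 4f(x₁) + 2f(x₂) + ... + f(xₙ)]

x_0 = 2.0000, f(x_0) = 0.135335, coefficient = 1
x_1 = 2.5625, f(x_1) = 0.077112, coefficient = 4
x_2 = 3.1250, f(x_2) = 0.043937, coefficient = 2
x_3 = 3.6875, f(x_3) = 0.025035, coefficient = 4
x_4 = 4.2500, f(x_4) = 0.014264, coefficient = 1

I ≈ (0.562500/3) × 0.646058 = 0.121136
Exact value: 0.121071
Error: 0.000065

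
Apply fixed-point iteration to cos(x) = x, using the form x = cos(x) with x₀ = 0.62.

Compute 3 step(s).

Equation: cos(x) = x
Fixed-point form: x = cos(x)
x₀ = 0.62

x_1 = g(0.620000) = 0.813878
x_2 = g(0.813878) = 0.686684
x_3 = g(0.686684) = 0.773352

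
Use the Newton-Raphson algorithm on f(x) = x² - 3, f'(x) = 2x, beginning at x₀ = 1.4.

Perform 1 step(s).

f(x) = x² - 3
f'(x) = 2x
x₀ = 1.4

Newton-Raphson formula: x_{n+1} = x_n - f(x_n)/f'(x_n)

Iteration 1:
  f(1.400000) = -1.040000
  f'(1.400000) = 2.800000
  x_1 = 1.400000 - (-1.040000)/2.800000 = 1.771429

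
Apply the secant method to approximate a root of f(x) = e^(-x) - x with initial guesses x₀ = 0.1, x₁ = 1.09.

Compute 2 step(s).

f(x) = e^(-x) - x
x₀ = 0.1, x₁ = 1.09

Secant formula: x_{n+1} = x_n - f(x_n)(x_n - x_{n-1})/(f(x_n) - f(x_{n-1}))

Iteration 1:
  f(0.100000) = 0.804837
  f(1.090000) = -0.753784
  x_2 = 1.090000 - (-0.753784)×(1.090000 - 0.100000)/(-0.753784 - 0.804837)
       = 0.611214
Iteration 2:
  f(1.090000) = -0.753784
  f(0.611214) = -0.068523
  x_3 = 0.611214 - (-0.068523)×(0.611214 - 1.090000)/(-0.068523 - (-0.753784))
       = 0.563338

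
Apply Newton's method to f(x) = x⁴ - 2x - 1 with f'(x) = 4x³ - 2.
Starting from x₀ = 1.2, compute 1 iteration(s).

f(x) = x⁴ - 2x - 1
f'(x) = 4x³ - 2
x₀ = 1.2

Newton-Raphson formula: x_{n+1} = x_n - f(x_n)/f'(x_n)

Iteration 1:
  f(1.200000) = -1.326400
  f'(1.200000) = 4.912000
  x_1 = 1.200000 - (-1.326400)/4.912000 = 1.470033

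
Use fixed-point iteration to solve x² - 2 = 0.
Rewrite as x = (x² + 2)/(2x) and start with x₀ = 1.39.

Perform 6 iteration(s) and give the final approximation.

Equation: x² - 2 = 0
Fixed-point form: x = (x² + 2)/(2x)
x₀ = 1.39

x_1 = g(1.390000) = 1.414424
x_2 = g(1.414424) = 1.414214
x_3 = g(1.414214) = 1.414214
x_4 = g(1.414214) = 1.414214
x_5 = g(1.414214) = 1.414214
x_6 = g(1.414214) = 1.414214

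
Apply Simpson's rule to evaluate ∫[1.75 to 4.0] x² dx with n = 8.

f(x) = x²
a = 1.75, b = 4.0, n = 8
h = (b - a)/n = 0.281250

Simpson's rule: (h/3)[f(x₀) + 4f(x₁) + 2f(x₂) + ... + f(xₙ)]

x_0 = 1.7500, f(x_0) = 3.062500, coefficient = 1
x_1 = 2.0312, f(x_1) = 4.125977, coefficient = 4
x_2 = 2.3125, f(x_2) = 5.347656, coefficient = 2
x_3 = 2.5938, f(x_3) = 6.727539, coefficient = 4
x_4 = 2.8750, f(x_4) = 8.265625, coefficient = 2
x_5 = 3.1562, f(x_5) = 9.961914, coefficient = 4
x_6 = 3.4375, f(x_6) = 11.816406, coefficient = 2
x_7 = 3.7188, f(x_7) = 13.829102, coefficient = 4
x_8 = 4.0000, f(x_8) = 16.000000, coefficient = 1

I ≈ (0.281250/3) × 208.500000 = 19.546875
Exact value: 19.546875
Error: 0.000000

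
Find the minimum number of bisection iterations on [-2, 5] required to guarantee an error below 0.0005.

We need (b-a)/2^n ≤ 0.0005
(5 - (-2))/2^n ≤ 0.0005
7/2^n ≤ 0.0005
2^n ≥ 14000
n ≥ log₂(14000) = 13.77
n ≥ 14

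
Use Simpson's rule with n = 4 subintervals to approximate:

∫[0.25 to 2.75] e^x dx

f(x) = e^x
a = 0.25, b = 2.75, n = 4
h = (b - a)/n = 0.625000

Simpson's rule: (h/3)[f(x₀) + 4f(x₁) + 2f(x₂) + ... + f(xₙ)]

x_0 = 0.2500, f(x_0) = 1.284025, coefficient = 1
x_1 = 0.8750, f(x_1) = 2.398875, coefficient = 4
x_2 = 1.5000, f(x_2) = 4.481689, coefficient = 2
x_3 = 2.1250, f(x_3) = 8.372897, coefficient = 4
x_4 = 2.7500, f(x_4) = 15.642632, coefficient = 1

I ≈ (0.625000/3) × 68.977127 = 14.370235
Exact value: 14.358606
Error: 0.011628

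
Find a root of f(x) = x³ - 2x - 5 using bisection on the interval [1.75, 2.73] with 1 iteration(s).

f(x) = x³ - 2x - 5
Initial interval: [1.75, 2.73]

Iteration 1:
  c_1 = (1.750000 + 2.730000)/2 = 2.240000
  f(c_1) = f(2.240000) = 1.759424
  f(a) × f(c) < 0, new interval: [1.750000, 2.240000]

After 1 iteration(s), the approximation is c_1 = 2.240000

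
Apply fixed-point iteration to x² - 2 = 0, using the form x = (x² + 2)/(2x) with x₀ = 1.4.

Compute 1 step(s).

Equation: x² - 2 = 0
Fixed-point form: x = (x² + 2)/(2x)
x₀ = 1.4

x_1 = g(1.400000) = 1.414286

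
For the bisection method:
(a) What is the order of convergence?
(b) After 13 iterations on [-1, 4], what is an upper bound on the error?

(a) Bisection has linear (order 1) convergence; the error is halved each step.

(b) Error bound = (b-a)/2^n = (4 - (-1))/2^{13}
    = 5/2^{13}

(a) 1 (linear); (b) error ≤ 6.10e-04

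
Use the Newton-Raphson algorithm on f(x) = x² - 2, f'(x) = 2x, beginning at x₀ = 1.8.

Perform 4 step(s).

f(x) = x² - 2
f'(x) = 2x
x₀ = 1.8

Newton-Raphson formula: x_{n+1} = x_n - f(x_n)/f'(x_n)

Iteration 1:
  f(1.800000) = 1.240000
  f'(1.800000) = 3.600000
  x_1 = 1.800000 - 1.240000/3.600000 = 1.455556
Iteration 2:
  f(1.455556) = 0.118642
  f'(1.455556) = 2.911111
  x_2 = 1.455556 - 0.118642/2.911111 = 1.414801
Iteration 3:
  f(1.414801) = 0.001661
  f'(1.414801) = 2.829601
  x_3 = 1.414801 - 0.001661/2.829601 = 1.414214
Iteration 4:
  f(1.414214) = 0.000000
  f'(1.414214) = 2.828427
  x_4 = 1.414214 - 0.000000/2.828427 = 1.414214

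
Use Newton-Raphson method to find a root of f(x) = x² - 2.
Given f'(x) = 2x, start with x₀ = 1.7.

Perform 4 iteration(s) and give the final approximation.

f(x) = x² - 2
f'(x) = 2x
x₀ = 1.7

Newton-Raphson formula: x_{n+1} = x_n - f(x_n)/f'(x_n)

Iteration 1:
  f(1.700000) = 0.890000
  f'(1.700000) = 3.400000
  x_1 = 1.700000 - 0.890000/3.400000 = 1.438235
Iteration 2:
  f(1.438235) = 0.068521
  f'(1.438235) = 2.876471
  x_2 = 1.438235 - 0.068521/2.876471 = 1.414414
Iteration 3:
  f(1.414414) = 0.000567
  f'(1.414414) = 2.828828
  x_3 = 1.414414 - 0.000567/2.828828 = 1.414214
Iteration 4:
  f(1.414214) = 0.000000
  f'(1.414214) = 2.828427
  x_4 = 1.414214 - 0.000000/2.828427 = 1.414214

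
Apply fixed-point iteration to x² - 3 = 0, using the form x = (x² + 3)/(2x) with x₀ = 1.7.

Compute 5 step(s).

Equation: x² - 3 = 0
Fixed-point form: x = (x² + 3)/(2x)
x₀ = 1.7

x_1 = g(1.700000) = 1.732353
x_2 = g(1.732353) = 1.732051
x_3 = g(1.732051) = 1.732051
x_4 = g(1.732051) = 1.732051
x_5 = g(1.732051) = 1.732051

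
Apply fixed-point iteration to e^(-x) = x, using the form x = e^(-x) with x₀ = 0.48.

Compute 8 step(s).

Equation: e^(-x) = x
Fixed-point form: x = e^(-x)
x₀ = 0.48

x_1 = g(0.480000) = 0.618783
x_2 = g(0.618783) = 0.538599
x_3 = g(0.538599) = 0.583565
x_4 = g(0.583565) = 0.557906
x_5 = g(0.557906) = 0.572407
x_6 = g(0.572407) = 0.564166
x_7 = g(0.564166) = 0.568834
x_8 = g(0.568834) = 0.566185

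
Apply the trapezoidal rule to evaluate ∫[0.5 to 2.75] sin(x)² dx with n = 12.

f(x) = sin(x)²
a = 0.5, b = 2.75, n = 12
h = (b - a)/n = 0.187500

Trapezoidal rule: (h/2)[f(x₀) + 2f(x₁) + 2f(x₂) + ... + f(xₙ)]

x_0 = 0.5000, f(x_0) = 0.229849, coefficient = 1
x_1 = 0.6875, f(x_1) = 0.402726, coefficient = 2
x_2 = 0.8750, f(x_2) = 0.589123, coefficient = 2
x_3 = 1.0625, f(x_3) = 0.763133, coefficient = 2
x_4 = 1.2500, f(x_4) = 0.900572, coefficient = 2
x_5 = 1.4375, f(x_5) = 0.982337, coefficient = 2
x_6 = 1.6250, f(x_6) = 0.997065, coefficient = 2
x_7 = 1.8125, f(x_7) = 0.942708, coefficient = 2
x_8 = 2.0000, f(x_8) = 0.826822, coefficient = 2
x_9 = 2.1875, f(x_9) = 0.665512, coefficient = 2
x_10 = 2.3750, f(x_10) = 0.481199, coefficient = 2
x_11 = 2.5625, f(x_11) = 0.299499, coefficient = 2
x_12 = 2.7500, f(x_12) = 0.145665, coefficient = 1

I ≈ (0.187500/2) × 16.076906 = 1.507210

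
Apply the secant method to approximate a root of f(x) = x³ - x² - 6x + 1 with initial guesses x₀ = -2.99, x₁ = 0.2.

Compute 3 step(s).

f(x) = x³ - x² - 6x + 1
x₀ = -2.99, x₁ = 0.2

Secant formula: x_{n+1} = x_n - f(x_n)(x_n - x_{n-1})/(f(x_n) - f(x_{n-1}))

Iteration 1:
  f(-2.990000) = -16.730999
  f(0.200000) = -0.232000
  x_2 = 0.200000 - (-0.232000)×(0.200000 - (-2.990000))/(-0.232000 - (-16.730999))
       = 0.244856
Iteration 2:
  f(0.200000) = -0.232000
  f(0.244856) = -0.514411
  x_3 = 0.244856 - (-0.514411)×(0.244856 - 0.200000)/(-0.514411 - (-0.232000))
       = 0.163151
Iteration 3:
  f(0.244856) = -0.514411
  f(0.163151) = -0.001180
  x_4 = 0.163151 - (-0.001180)×(0.163151 - 0.244856)/(-0.001180 - (-0.514411))
       = 0.162963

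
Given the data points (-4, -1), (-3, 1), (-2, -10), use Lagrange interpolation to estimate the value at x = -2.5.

Lagrange interpolation formula:
P(x) = Σ yᵢ × Lᵢ(x)
where Lᵢ(x) = Π_{j≠i} (x - xⱼ)/(xᵢ - xⱼ)

L_0(-2.5) = (-2.5 - (-3))/(-4 - (-3)) × (-2.5 - (-2))/(-4 - (-2)) = -0.125000
L_1(-2.5) = (-2.5 - (-4))/(-3 - (-4)) × (-2.5 - (-2))/(-3 - (-2)) = 0.750000
L_2(-2.5) = (-2.5 - (-4))/(-2 - (-4)) × (-2.5 - (-3))/(-2 - (-3)) = 0.375000

P(-2.5) = (-1)×L_0(-2.5) + 1×L_1(-2.5) + (-10)×L_2(-2.5)
P(-2.5) = -2.875000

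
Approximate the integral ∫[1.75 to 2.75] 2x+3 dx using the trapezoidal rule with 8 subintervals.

f(x) = 2x+3
a = 1.75, b = 2.75, n = 8
h = (b - a)/n = 0.125000

Trapezoidal rule: (h/2)[f(x₀) + 2f(x₁) + 2f(x₂) + ... + f(xₙ)]

x_0 = 1.7500, f(x_0) = 6.500000, coefficient = 1
x_1 = 1.8750, f(x_1) = 6.750000, coefficient = 2
x_2 = 2.0000, f(x_2) = 7.000000, coefficient = 2
x_3 = 2.1250, f(x_3) = 7.250000, coefficient = 2
x_4 = 2.2500, f(x_4) = 7.500000, coefficient = 2
x_5 = 2.3750, f(x_5) = 7.750000, coefficient = 2
x_6 = 2.5000, f(x_6) = 8.000000, coefficient = 2
x_7 = 2.6250, f(x_7) = 8.250000, coefficient = 2
x_8 = 2.7500, f(x_8) = 8.500000, coefficient = 1

I ≈ (0.125000/2) × 120.000000 = 7.500000
Exact value: 7.500000
Error: 0.000000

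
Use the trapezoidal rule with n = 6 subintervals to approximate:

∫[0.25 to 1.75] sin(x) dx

f(x) = sin(x)
a = 0.25, b = 1.75, n = 6
h = (b - a)/n = 0.250000

Trapezoidal rule: (h/2)[f(x₀) + 2f(x₁) + 2f(x₂) + ... + f(xₙ)]

x_0 = 0.2500, f(x_0) = 0.247404, coefficient = 1
x_1 = 0.5000, f(x_1) = 0.479426, coefficient = 2
x_2 = 0.7500, f(x_2) = 0.681639, coefficient = 2
x_3 = 1.0000, f(x_3) = 0.841471, coefficient = 2
x_4 = 1.2500, f(x_4) = 0.948985, coefficient = 2
x_5 = 1.5000, f(x_5) = 0.997495, coefficient = 2
x_6 = 1.7500, f(x_6) = 0.983986, coefficient = 1

I ≈ (0.250000/2) × 9.129420 = 1.141177
Exact value: 1.147158
Error: 0.005981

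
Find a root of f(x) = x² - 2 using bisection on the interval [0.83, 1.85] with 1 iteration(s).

f(x) = x² - 2
Initial interval: [0.83, 1.85]

Iteration 1:
  c_1 = (0.830000 + 1.850000)/2 = 1.340000
  f(c_1) = f(1.340000) = -0.204400
  f(a) × f(c) ≥ 0, new interval: [1.340000, 1.850000]

After 1 iteration(s), the approximation is c_1 = 1.340000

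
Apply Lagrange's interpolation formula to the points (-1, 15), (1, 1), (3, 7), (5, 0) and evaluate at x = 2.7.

Lagrange interpolation formula:
P(x) = Σ yᵢ × Lᵢ(x)
where Lᵢ(x) = Π_{j≠i} (x - xⱼ)/(xᵢ - xⱼ)

L_0(2.7) = (2.7 - 1)/(-1 - 1) × (2.7 - 3)/(-1 - 3) × (2.7 - 5)/(-1 - 5) = -0.024437
L_1(2.7) = (2.7 - (-1))/(1 - (-1)) × (2.7 - 3)/(1 - 3) × (2.7 - 5)/(1 - 5) = 0.159562
L_2(2.7) = (2.7 - (-1))/(3 - (-1)) × (2.7 - 1)/(3 - 1) × (2.7 - 5)/(3 - 5) = 0.904188
L_3(2.7) = (2.7 - (-1))/(5 - (-1)) × (2.7 - 1)/(5 - 1) × (2.7 - 3)/(5 - 3) = -0.039312

P(2.7) = 15×L_0(2.7) + 1×L_1(2.7) + 7×L_2(2.7) + 0×L_3(2.7)
P(2.7) = 6.122313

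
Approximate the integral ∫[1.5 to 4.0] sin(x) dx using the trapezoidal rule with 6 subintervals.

f(x) = sin(x)
a = 1.5, b = 4.0, n = 6
h = (b - a)/n = 0.416667

Trapezoidal rule: (h/2)[f(x₀) + 2f(x₁) + 2f(x₂) + ... + f(xₙ)]

x_0 = 1.5000, f(x_0) = 0.997495, coefficient = 1
x_1 = 1.9167, f(x_1) = 0.940781, coefficient = 2
x_2 = 2.3333, f(x_2) = 0.723086, coefficient = 2
x_3 = 2.7500, f(x_3) = 0.381661, coefficient = 2
x_4 = 3.1667, f(x_4) = -0.025071, coefficient = 2
x_5 = 3.5833, f(x_5) = -0.427514, coefficient = 2
x_6 = 4.0000, f(x_6) = -0.756802, coefficient = 1

I ≈ (0.416667/2) × 3.426578 = 0.713870
Exact value: 0.724381
Error: 0.010510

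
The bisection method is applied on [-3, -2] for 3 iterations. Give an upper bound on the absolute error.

Bisection error bound: |error| ≤ (b-a)/2^n
|error| ≤ (-2 - (-3))/2^3 = 1/2^3
|error| ≤ 0.1250000000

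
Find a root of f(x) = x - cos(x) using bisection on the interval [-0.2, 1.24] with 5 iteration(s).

f(x) = x - cos(x)
Initial interval: [-0.2, 1.24]

Iteration 1:
  c_1 = (-0.200000 + 1.240000)/2 = 0.520000
  f(c_1) = f(0.520000) = -0.347819
  f(a) × f(c) ≥ 0, new interval: [0.520000, 1.240000]
Iteration 2:
  c_2 = (0.520000 + 1.240000)/2 = 0.880000
  f(c_2) = f(0.880000) = 0.242849
  f(a) × f(c) < 0, new interval: [0.520000, 0.880000]
Iteration 3:
  c_3 = (0.520000 + 0.880000)/2 = 0.700000
  f(c_3) = f(0.700000) = -0.064842
  f(a) × f(c) ≥ 0, new interval: [0.700000, 0.880000]
Iteration 4:
  c_4 = (0.700000 + 0.880000)/2 = 0.790000
  f(c_4) = f(0.790000) = 0.086155
  f(a) × f(c) < 0, new interval: [0.700000, 0.790000]
Iteration 5:
  c_5 = (0.700000 + 0.790000)/2 = 0.745000
  f(c_5) = f(0.745000) = 0.009912
  f(a) × f(c) < 0, new interval: [0.700000, 0.745000]

After 5 iteration(s), the approximation is c_5 = 0.745000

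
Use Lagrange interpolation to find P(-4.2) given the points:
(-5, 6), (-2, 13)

Lagrange interpolation formula:
P(x) = Σ yᵢ × Lᵢ(x)
where Lᵢ(x) = Π_{j≠i} (x - xⱼ)/(xᵢ - xⱼ)

L_0(-4.2) = (-4.2 - (-2))/(-5 - (-2)) = 0.733333
L_1(-4.2) = (-4.2 - (-5))/(-2 - (-5)) = 0.266667

P(-4.2) = 6×L_0(-4.2) + 13×L_1(-4.2)
P(-4.2) = 7.866667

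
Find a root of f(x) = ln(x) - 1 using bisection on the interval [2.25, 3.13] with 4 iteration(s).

f(x) = ln(x) - 1
Initial interval: [2.25, 3.13]

Iteration 1:
  c_1 = (2.250000 + 3.130000)/2 = 2.690000
  f(c_1) = f(2.690000) = -0.010459
  f(a) × f(c) ≥ 0, new interval: [2.690000, 3.130000]
Iteration 2:
  c_2 = (2.690000 + 3.130000)/2 = 2.910000
  f(c_2) = f(2.910000) = 0.068153
  f(a) × f(c) < 0, new interval: [2.690000, 2.910000]
Iteration 3:
  c_3 = (2.690000 + 2.910000)/2 = 2.800000
  f(c_3) = f(2.800000) = 0.029619
  f(a) × f(c) < 0, new interval: [2.690000, 2.800000]
Iteration 4:
  c_4 = (2.690000 + 2.800000)/2 = 2.745000
  f(c_4) = f(2.745000) = 0.009781
  f(a) × f(c) < 0, new interval: [2.690000, 2.745000]

After 4 iteration(s), the approximation is c_4 = 2.745000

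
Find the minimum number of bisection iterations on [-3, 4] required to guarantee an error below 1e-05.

We need (b-a)/2^n ≤ 1e-05
(4 - (-3))/2^n ≤ 1e-05
7/2^n ≤ 1e-05
2^n ≥ 700000
n ≥ log₂(700000) = 19.42
n ≥ 20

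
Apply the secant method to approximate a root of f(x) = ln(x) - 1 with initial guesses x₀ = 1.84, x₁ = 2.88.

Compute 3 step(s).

f(x) = ln(x) - 1
x₀ = 1.84, x₁ = 2.88

Secant formula: x_{n+1} = x_n - f(x_n)(x_n - x_{n-1})/(f(x_n) - f(x_{n-1}))

Iteration 1:
  f(1.840000) = -0.390234
  f(2.880000) = 0.057790
  x_2 = 2.880000 - 0.057790×(2.880000 - 1.840000)/(0.057790 - (-0.390234))
       = 2.745851
Iteration 2:
  f(2.880000) = 0.057790
  f(2.745851) = 0.010091
  x_3 = 2.745851 - 0.010091×(2.745851 - 2.880000)/(0.010091 - 0.057790)
       = 2.717471
Iteration 3:
  f(2.745851) = 0.010091
  f(2.717471) = -0.000298
  x_4 = 2.717471 - (-0.000298)×(2.717471 - 2.745851)/(-0.000298 - 0.010091)
       = 2.718286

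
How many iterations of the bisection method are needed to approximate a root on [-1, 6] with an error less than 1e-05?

We need (b-a)/2^n ≤ 1e-05
(6 - (-1))/2^n ≤ 1e-05
7/2^n ≤ 1e-05
2^n ≥ 700000
n ≥ log₂(700000) = 19.42
n ≥ 20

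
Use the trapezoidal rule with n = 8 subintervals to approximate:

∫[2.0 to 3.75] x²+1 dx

f(x) = x²+1
a = 2.0, b = 3.75, n = 8
h = (b - a)/n = 0.218750

Trapezoidal rule: (h/2)[f(x₀) + 2f(x₁) + 2f(x₂) + ... + f(xₙ)]

x_0 = 2.0000, f(x_0) = 5.000000, coefficient = 1
x_1 = 2.2188, f(x_1) = 5.922852, coefficient = 2
x_2 = 2.4375, f(x_2) = 6.941406, coefficient = 2
x_3 = 2.6562, f(x_3) = 8.055664, coefficient = 2
x_4 = 2.8750, f(x_4) = 9.265625, coefficient = 2
x_5 = 3.0938, f(x_5) = 10.571289, coefficient = 2
x_6 = 3.3125, f(x_6) = 11.972656, coefficient = 2
x_7 = 3.5312, f(x_7) = 13.469727, coefficient = 2
x_8 = 3.7500, f(x_8) = 15.062500, coefficient = 1

I ≈ (0.218750/2) × 152.460938 = 16.675415
Exact value: 16.661458
Error: 0.013957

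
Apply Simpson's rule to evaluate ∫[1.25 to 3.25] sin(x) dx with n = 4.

f(x) = sin(x)
a = 1.25, b = 3.25, n = 4
h = (b - a)/n = 0.500000

Simpson's rule: (h/3)[f(x₀) + 4f(x₁) + 2f(x₂) + ... + f(xₙ)]

x_0 = 1.2500, f(x_0) = 0.948985, coefficient = 1
x_1 = 1.7500, f(x_1) = 0.983986, coefficient = 4
x_2 = 2.2500, f(x_2) = 0.778073, coefficient = 2
x_3 = 2.7500, f(x_3) = 0.381661, coefficient = 4
x_4 = 3.2500, f(x_4) = -0.108195, coefficient = 1

I ≈ (0.500000/3) × 7.859524 = 1.309921
Exact value: 1.309452
Error: 0.000469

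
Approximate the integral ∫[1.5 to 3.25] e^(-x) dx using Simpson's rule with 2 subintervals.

f(x) = e^(-x)
a = 1.5, b = 3.25, n = 2
h = (b - a)/n = 0.875000

Simpson's rule: (h/3)[f(x₀) + 4f(x₁) + 2f(x₂) + ... + f(xₙ)]

x_0 = 1.5000, f(x_0) = 0.223130, coefficient = 1
x_1 = 2.3750, f(x_1) = 0.093014, coefficient = 4
x_2 = 3.2500, f(x_2) = 0.038774, coefficient = 1

I ≈ (0.875000/3) × 0.633962 = 0.184906
Exact value: 0.184356
Error: 0.000550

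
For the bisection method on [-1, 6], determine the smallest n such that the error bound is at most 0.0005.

We need (b-a)/2^n ≤ 0.0005
(6 - (-1))/2^n ≤ 0.0005
7/2^n ≤ 0.0005
2^n ≥ 14000
n ≥ log₂(14000) = 13.77
n ≥ 14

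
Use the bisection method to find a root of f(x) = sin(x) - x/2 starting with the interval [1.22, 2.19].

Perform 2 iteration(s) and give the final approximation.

f(x) = sin(x) - x/2
Initial interval: [1.22, 2.19]

Iteration 1:
  c_1 = (1.220000 + 2.190000)/2 = 1.705000
  f(c_1) = f(1.705000) = 0.138508
  f(a) × f(c) ≥ 0, new interval: [1.705000, 2.190000]
Iteration 2:
  c_2 = (1.705000 + 2.190000)/2 = 1.947500
  f(c_2) = f(1.947500) = -0.043868
  f(a) × f(c) < 0, new interval: [1.705000, 1.947500]

After 2 iteration(s), the approximation is c_2 = 1.947500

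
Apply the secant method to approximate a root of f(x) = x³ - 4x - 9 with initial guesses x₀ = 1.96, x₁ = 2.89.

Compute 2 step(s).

f(x) = x³ - 4x - 9
x₀ = 1.96, x₁ = 2.89

Secant formula: x_{n+1} = x_n - f(x_n)(x_n - x_{n-1})/(f(x_n) - f(x_{n-1}))

Iteration 1:
  f(1.960000) = -9.310464
  f(2.890000) = 3.577569
  x_2 = 2.890000 - 3.577569×(2.890000 - 1.960000)/(3.577569 - (-9.310464))
       = 2.631843
Iteration 2:
  f(2.890000) = 3.577569
  f(2.631843) = -1.297659
  x_3 = 2.631843 - (-1.297659)×(2.631843 - 2.890000)/(-1.297659 - 3.577569)
       = 2.700557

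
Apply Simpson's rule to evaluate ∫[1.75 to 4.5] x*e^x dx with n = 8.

f(x) = x*e^x
a = 1.75, b = 4.5, n = 8
h = (b - a)/n = 0.343750

Simpson's rule: (h/3)[f(x₀) + 4f(x₁) + 2f(x₂) + ... + f(xₙ)]

x_0 = 1.7500, f(x_0) = 10.070555, coefficient = 1
x_1 = 2.0938, f(x_1) = 16.991390, coefficient = 4
x_2 = 2.4375, f(x_2) = 27.895710, coefficient = 2
x_3 = 2.7812, f(x_3) = 44.887101, coefficient = 4
x_4 = 3.1250, f(x_4) = 71.124672, coefficient = 2
x_5 = 3.4688, f(x_5) = 111.335070, coefficient = 4
x_6 = 3.8125, f(x_6) = 172.566927, coefficient = 2
x_7 = 4.1562, f(x_7) = 265.300521, coefficient = 4
x_8 = 4.5000, f(x_8) = 405.077091, coefficient = 1

I ≈ (0.343750/3) × 2712.378588 = 310.793380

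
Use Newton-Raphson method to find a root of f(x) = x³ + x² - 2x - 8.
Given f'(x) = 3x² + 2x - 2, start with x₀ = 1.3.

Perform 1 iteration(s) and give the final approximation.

f(x) = x³ + x² - 2x - 8
f'(x) = 3x² + 2x - 2
x₀ = 1.3

Newton-Raphson formula: x_{n+1} = x_n - f(x_n)/f'(x_n)

Iteration 1:
  f(1.300000) = -6.713000
  f'(1.300000) = 5.670000
  x_1 = 1.300000 - (-6.713000)/5.670000 = 2.483951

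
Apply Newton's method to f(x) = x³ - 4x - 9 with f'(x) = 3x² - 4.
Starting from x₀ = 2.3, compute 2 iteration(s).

f(x) = x³ - 4x - 9
f'(x) = 3x² - 4
x₀ = 2.3

Newton-Raphson formula: x_{n+1} = x_n - f(x_n)/f'(x_n)

Iteration 1:
  f(2.300000) = -6.033000
  f'(2.300000) = 11.870000
  x_1 = 2.300000 - (-6.033000)/11.870000 = 2.808256
Iteration 2:
  f(2.808256) = 1.913732
  f'(2.808256) = 19.658907
  x_2 = 2.808256 - 1.913732/19.658907 = 2.710909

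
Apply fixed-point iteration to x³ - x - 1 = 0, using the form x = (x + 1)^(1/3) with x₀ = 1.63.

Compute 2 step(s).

Equation: x³ - x - 1 = 0
Fixed-point form: x = (x + 1)^(1/3)
x₀ = 1.63

x_1 = g(1.630000) = 1.380337
x_2 = g(1.380337) = 1.335200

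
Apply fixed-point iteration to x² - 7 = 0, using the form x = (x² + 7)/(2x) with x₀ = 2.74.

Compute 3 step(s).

Equation: x² - 7 = 0
Fixed-point form: x = (x² + 7)/(2x)
x₀ = 2.74

x_1 = g(2.740000) = 2.647372
x_2 = g(2.647372) = 2.645752
x_3 = g(2.645752) = 2.645751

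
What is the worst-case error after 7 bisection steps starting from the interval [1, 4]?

Bisection error bound: |error| ≤ (b-a)/2^n
|error| ≤ (4 - 1)/2^7 = 3/2^7
|error| ≤ 0.0234375000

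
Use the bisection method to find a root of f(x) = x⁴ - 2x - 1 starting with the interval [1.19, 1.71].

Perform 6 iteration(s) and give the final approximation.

f(x) = x⁴ - 2x - 1
Initial interval: [1.19, 1.71]

Iteration 1:
  c_1 = (1.190000 + 1.710000)/2 = 1.450000
  f(c_1) = f(1.450000) = 0.520506
  f(a) × f(c) < 0, new interval: [1.190000, 1.450000]
Iteration 2:
  c_2 = (1.190000 + 1.450000)/2 = 1.320000
  f(c_2) = f(1.320000) = -0.604042
  f(a) × f(c) ≥ 0, new interval: [1.320000, 1.450000]
Iteration 3:
  c_3 = (1.320000 + 1.450000)/2 = 1.385000
  f(c_3) = f(1.385000) = -0.090413
  f(a) × f(c) ≥ 0, new interval: [1.385000, 1.450000]
Iteration 4:
  c_4 = (1.385000 + 1.450000)/2 = 1.417500
  f(c_4) = f(1.417500) = 0.202312
  f(a) × f(c) < 0, new interval: [1.385000, 1.417500]
Iteration 5:
  c_5 = (1.385000 + 1.417500)/2 = 1.401250
  f(c_5) = f(1.401250) = 0.052838
  f(a) × f(c) < 0, new interval: [1.385000, 1.401250]
Iteration 6:
  c_6 = (1.385000 + 1.401250)/2 = 1.393125
  f(c_6) = f(1.393125) = -0.019556
  f(a) × f(c) ≥ 0, new interval: [1.393125, 1.401250]

After 6 iteration(s), the approximation is c_6 = 1.393125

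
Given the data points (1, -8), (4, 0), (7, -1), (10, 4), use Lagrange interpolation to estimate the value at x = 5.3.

Lagrange interpolation formula:
P(x) = Σ yᵢ × Lᵢ(x)
where Lᵢ(x) = Π_{j≠i} (x - xⱼ)/(xᵢ - xⱼ)

L_0(5.3) = (5.3 - 4)/(1 - 4) × (5.3 - 7)/(1 - 7) × (5.3 - 10)/(1 - 10) = -0.064117
L_1(5.3) = (5.3 - 1)/(4 - 1) × (5.3 - 7)/(4 - 7) × (5.3 - 10)/(4 - 10) = 0.636241
L_2(5.3) = (5.3 - 1)/(7 - 1) × (5.3 - 4)/(7 - 4) × (5.3 - 10)/(7 - 10) = 0.486537
L_3(5.3) = (5.3 - 1)/(10 - 1) × (5.3 - 4)/(10 - 4) × (5.3 - 7)/(10 - 7) = -0.058660

P(5.3) = (-8)×L_0(5.3) + 0×L_1(5.3) + (-1)×L_2(5.3) + 4×L_3(5.3)
P(5.3) = -0.208241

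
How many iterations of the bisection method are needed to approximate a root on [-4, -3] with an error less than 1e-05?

We need (b-a)/2^n ≤ 1e-05
(-3 - (-4))/2^n ≤ 1e-05
1/2^n ≤ 1e-05
2^n ≥ 100000
n ≥ log₂(100000) = 16.61
n ≥ 17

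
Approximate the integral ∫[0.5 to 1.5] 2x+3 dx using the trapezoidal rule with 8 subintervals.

f(x) = 2x+3
a = 0.5, b = 1.5, n = 8
h = (b - a)/n = 0.125000

Trapezoidal rule: (h/2)[f(x₀) + 2f(x₁) + 2f(x₂) + ... + f(xₙ)]

x_0 = 0.5000, f(x_0) = 4.000000, coefficient = 1
x_1 = 0.6250, f(x_1) = 4.250000, coefficient = 2
x_2 = 0.7500, f(x_2) = 4.500000, coefficient = 2
x_3 = 0.8750, f(x_3) = 4.750000, coefficient = 2
x_4 = 1.0000, f(x_4) = 5.000000, coefficient = 2
x_5 = 1.1250, f(x_5) = 5.250000, coefficient = 2
x_6 = 1.2500, f(x_6) = 5.500000, coefficient = 2
x_7 = 1.3750, f(x_7) = 5.750000, coefficient = 2
x_8 = 1.5000, f(x_8) = 6.000000, coefficient = 1

I ≈ (0.125000/2) × 80.000000 = 5.000000
Exact value: 5.000000
Error: 0.000000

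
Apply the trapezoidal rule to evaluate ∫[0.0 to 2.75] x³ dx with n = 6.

f(x) = x³
a = 0.0, b = 2.75, n = 6
h = (b - a)/n = 0.458333

Trapezoidal rule: (h/2)[f(x₀) + 2f(x₁) + 2f(x₂) + ... + f(xₙ)]

x_0 = 0.0000, f(x_0) = 0.000000, coefficient = 1
x_1 = 0.4583, f(x_1) = 0.096282, coefficient = 2
x_2 = 0.9167, f(x_2) = 0.770255, coefficient = 2
x_3 = 1.3750, f(x_3) = 2.599609, coefficient = 2
x_4 = 1.8333, f(x_4) = 6.162037, coefficient = 2
x_5 = 2.2917, f(x_5) = 12.035229, coefficient = 2
x_6 = 2.7500, f(x_6) = 20.796875, coefficient = 1

I ≈ (0.458333/2) × 64.123698 = 14.695014
Exact value: 14.297852
Error: 0.397163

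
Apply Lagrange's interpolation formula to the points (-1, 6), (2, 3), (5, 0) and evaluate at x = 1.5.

Lagrange interpolation formula:
P(x) = Σ yᵢ × Lᵢ(x)
where Lᵢ(x) = Π_{j≠i} (x - xⱼ)/(xᵢ - xⱼ)

L_0(1.5) = (1.5 - 2)/(-1 - 2) × (1.5 - 5)/(-1 - 5) = 0.097222
L_1(1.5) = (1.5 - (-1))/(2 - (-1)) × (1.5 - 5)/(2 - 5) = 0.972222
L_2(1.5) = (1.5 - (-1))/(5 - (-1)) × (1.5 - 2)/(5 - 2) = -0.069444

P(1.5) = 6×L_0(1.5) + 3×L_1(1.5) + 0×L_2(1.5)
P(1.5) = 3.500000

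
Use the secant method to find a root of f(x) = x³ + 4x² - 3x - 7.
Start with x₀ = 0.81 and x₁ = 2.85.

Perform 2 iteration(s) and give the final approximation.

f(x) = x³ + 4x² - 3x - 7
x₀ = 0.81, x₁ = 2.85

Secant formula: x_{n+1} = x_n - f(x_n)(x_n - x_{n-1})/(f(x_n) - f(x_{n-1}))

Iteration 1:
  f(0.810000) = -6.274159
  f(2.850000) = 40.089125
  x_2 = 2.850000 - 40.089125×(2.850000 - 0.810000)/(40.089125 - (-6.274159))
       = 1.086065
Iteration 2:
  f(2.850000) = 40.089125
  f(1.086065) = -4.258991
  x_3 = 1.086065 - (-4.258991)×(1.086065 - 2.850000)/(-4.258991 - 40.089125)
       = 1.255465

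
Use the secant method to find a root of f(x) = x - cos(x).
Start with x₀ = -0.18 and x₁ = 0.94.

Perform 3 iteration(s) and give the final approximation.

f(x) = x - cos(x)
x₀ = -0.18, x₁ = 0.94

Secant formula: x_{n+1} = x_n - f(x_n)(x_n - x_{n-1})/(f(x_n) - f(x_{n-1}))

Iteration 1:
  f(-0.180000) = -1.163844
  f(0.940000) = 0.350212
  x_2 = 0.940000 - 0.350212×(0.940000 - (-0.180000))/(0.350212 - (-1.163844))
       = 0.680936
Iteration 2:
  f(0.940000) = 0.350212
  f(0.680936) = -0.096048
  x_3 = 0.680936 - (-0.096048)×(0.680936 - 0.940000)/(-0.096048 - 0.350212)
       = 0.736694
Iteration 3:
  f(0.680936) = -0.096048
  f(0.736694) = -0.004000
  x_4 = 0.736694 - (-0.004000)×(0.736694 - 0.680936)/(-0.004000 - (-0.096048))
       = 0.739117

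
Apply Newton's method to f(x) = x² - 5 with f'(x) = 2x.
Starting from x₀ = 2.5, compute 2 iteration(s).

f(x) = x² - 5
f'(x) = 2x
x₀ = 2.5

Newton-Raphson formula: x_{n+1} = x_n - f(x_n)/f'(x_n)

Iteration 1:
  f(2.500000) = 1.250000
  f'(2.500000) = 5.000000
  x_1 = 2.500000 - 1.250000/5.000000 = 2.250000
Iteration 2:
  f(2.250000) = 0.062500
  f'(2.250000) = 4.500000
  x_2 = 2.250000 - 0.062500/4.500000 = 2.236111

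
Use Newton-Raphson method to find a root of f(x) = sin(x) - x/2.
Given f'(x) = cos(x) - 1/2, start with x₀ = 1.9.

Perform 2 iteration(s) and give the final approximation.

f(x) = sin(x) - x/2
f'(x) = cos(x) - 1/2
x₀ = 1.9

Newton-Raphson formula: x_{n+1} = x_n - f(x_n)/f'(x_n)

Iteration 1:
  f(1.900000) = -0.003700
  f'(1.900000) = -0.823290
  x_1 = 1.900000 - (-0.003700)/(-0.823290) = 1.895506
Iteration 2:
  f(1.895506) = -0.000010
  f'(1.895506) = -0.819034
  x_2 = 1.895506 - (-0.000010)/(-0.819034) = 1.895494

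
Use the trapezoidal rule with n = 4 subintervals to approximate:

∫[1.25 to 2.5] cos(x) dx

f(x) = cos(x)
a = 1.25, b = 2.5, n = 4
h = (b - a)/n = 0.312500

Trapezoidal rule: (h/2)[f(x₀) + 2f(x₁) + 2f(x₂) + ... + f(xₙ)]

x_0 = 1.2500, f(x_0) = 0.315322, coefficient = 1
x_1 = 1.5625, f(x_1) = 0.008296, coefficient = 2
x_2 = 1.8750, f(x_2) = -0.299534, coefficient = 2
x_3 = 2.1875, f(x_3) = -0.578349, coefficient = 2
x_4 = 2.5000, f(x_4) = -0.801144, coefficient = 1

I ≈ (0.312500/2) × -2.224994 = -0.347655
Exact value: -0.350512
Error: 0.002857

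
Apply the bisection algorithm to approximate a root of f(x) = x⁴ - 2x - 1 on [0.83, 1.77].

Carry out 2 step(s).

f(x) = x⁴ - 2x - 1
Initial interval: [0.83, 1.77]

Iteration 1:
  c_1 = (0.830000 + 1.770000)/2 = 1.300000
  f(c_1) = f(1.300000) = -0.743900
  f(a) × f(c) ≥ 0, new interval: [1.300000, 1.770000]
Iteration 2:
  c_2 = (1.300000 + 1.770000)/2 = 1.535000
  f(c_2) = f(1.535000) = 1.481796
  f(a) × f(c) < 0, new interval: [1.300000, 1.535000]

After 2 iteration(s), the approximation is c_2 = 1.535000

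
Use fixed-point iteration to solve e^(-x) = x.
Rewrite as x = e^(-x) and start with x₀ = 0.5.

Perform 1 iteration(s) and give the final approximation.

Equation: e^(-x) = x
Fixed-point form: x = e^(-x)
x₀ = 0.5

x_1 = g(0.500000) = 0.606531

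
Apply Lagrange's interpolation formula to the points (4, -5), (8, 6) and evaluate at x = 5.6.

Lagrange interpolation formula:
P(x) = Σ yᵢ × Lᵢ(x)
where Lᵢ(x) = Π_{j≠i} (x - xⱼ)/(xᵢ - xⱼ)

L_0(5.6) = (5.6 - 8)/(4 - 8) = 0.600000
L_1(5.6) = (5.6 - 4)/(8 - 4) = 0.400000

P(5.6) = (-5)×L_0(5.6) + 6×L_1(5.6)
P(5.6) = -0.600000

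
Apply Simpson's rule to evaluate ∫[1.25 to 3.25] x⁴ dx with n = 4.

f(x) = x⁴
a = 1.25, b = 3.25, n = 4
h = (b - a)/n = 0.500000

Simpson's rule: (h/3)[f(x₀) + 4f(x₁) + 2f(x₂) + ... + f(xₙ)]

x_0 = 1.2500, f(x_0) = 2.441406, coefficient = 1
x_1 = 1.7500, f(x_1) = 9.378906, coefficient = 4
x_2 = 2.2500, f(x_2) = 25.628906, coefficient = 2
x_3 = 2.7500, f(x_3) = 57.191406, coefficient = 4
x_4 = 3.2500, f(x_4) = 111.566406, coefficient = 1

I ≈ (0.500000/3) × 431.546875 = 71.924479
Exact value: 71.907813
Error: 0.016667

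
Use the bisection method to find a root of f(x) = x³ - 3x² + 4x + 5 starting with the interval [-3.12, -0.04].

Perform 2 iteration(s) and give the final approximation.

f(x) = x³ - 3x² + 4x + 5
Initial interval: [-3.12, -0.04]

Iteration 1:
  c_1 = (-3.120000 + (-0.040000))/2 = -1.580000
  f(c_1) = f(-1.580000) = -12.753512
  f(a) × f(c) ≥ 0, new interval: [-1.580000, -0.040000]
Iteration 2:
  c_2 = (-1.580000 + (-0.040000))/2 = -0.810000
  f(c_2) = f(-0.810000) = -0.739741
  f(a) × f(c) ≥ 0, new interval: [-0.810000, -0.040000]

After 2 iteration(s), the approximation is c_2 = -0.810000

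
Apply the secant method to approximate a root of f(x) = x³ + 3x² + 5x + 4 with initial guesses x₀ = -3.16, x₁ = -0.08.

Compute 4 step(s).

f(x) = x³ + 3x² + 5x + 4
x₀ = -3.16, x₁ = -0.08

Secant formula: x_{n+1} = x_n - f(x_n)(x_n - x_{n-1})/(f(x_n) - f(x_{n-1}))

Iteration 1:
  f(-3.160000) = -13.397696
  f(-0.080000) = 3.618688
  x_2 = -0.080000 - 3.618688×(-0.080000 - (-3.160000))/(3.618688 - (-13.397696))
       = -0.734990
Iteration 2:
  f(-0.080000) = 3.618688
  f(-0.734990) = 1.548632
  x_3 = -0.734990 - 1.548632×(-0.734990 - (-0.080000))/(1.548632 - 3.618688)
       = -1.224995
Iteration 3:
  f(-0.734990) = 1.548632
  f(-1.224995) = 0.538620
  x_4 = -1.224995 - 0.538620×(-1.224995 - (-0.734990))/(0.538620 - 1.548632)
       = -1.486305
Iteration 4:
  f(-1.224995) = 0.538620
  f(-1.486305) = -0.087619
  x_5 = -1.486305 - (-0.087619)×(-1.486305 - (-1.224995))/(-0.087619 - 0.538620)
       = -1.449745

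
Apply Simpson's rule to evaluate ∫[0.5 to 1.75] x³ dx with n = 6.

f(x) = x³
a = 0.5, b = 1.75, n = 6
h = (b - a)/n = 0.208333

Simpson's rule: (h/3)[f(x₀) + 4f(x₁) + 2f(x₂) + ... + f(xₙ)]

x_0 = 0.5000, f(x_0) = 0.125000, coefficient = 1
x_1 = 0.7083, f(x_1) = 0.355396, coefficient = 4
x_2 = 0.9167, f(x_2) = 0.770255, coefficient = 2
x_3 = 1.1250, f(x_3) = 1.423828, coefficient = 4
x_4 = 1.3333, f(x_4) = 2.370370, coefficient = 2
x_5 = 1.5417, f(x_5) = 3.664135, coefficient = 4
x_6 = 1.7500, f(x_6) = 5.359375, coefficient = 1

I ≈ (0.208333/3) × 33.539063 = 2.329102
Exact value: 2.329102
Error: 0.000000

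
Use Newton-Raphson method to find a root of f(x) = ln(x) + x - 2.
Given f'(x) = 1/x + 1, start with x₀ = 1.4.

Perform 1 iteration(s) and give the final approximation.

f(x) = ln(x) + x - 2
f'(x) = 1/x + 1
x₀ = 1.4

Newton-Raphson formula: x_{n+1} = x_n - f(x_n)/f'(x_n)

Iteration 1:
  f(1.400000) = -0.263528
  f'(1.400000) = 1.714286
  x_1 = 1.400000 - (-0.263528)/1.714286 = 1.553725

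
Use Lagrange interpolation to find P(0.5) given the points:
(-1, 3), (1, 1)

Lagrange interpolation formula:
P(x) = Σ yᵢ × Lᵢ(x)
where Lᵢ(x) = Π_{j≠i} (x - xⱼ)/(xᵢ - xⱼ)

L_0(0.5) = (0.5 - 1)/(-1 - 1) = 0.250000
L_1(0.5) = (0.5 - (-1))/(1 - (-1)) = 0.750000

P(0.5) = 3×L_0(0.5) + 1×L_1(0.5)
P(0.5) = 1.500000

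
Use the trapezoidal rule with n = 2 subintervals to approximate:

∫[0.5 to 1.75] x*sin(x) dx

f(x) = x*sin(x)
a = 0.5, b = 1.75, n = 2
h = (b - a)/n = 0.625000

Trapezoidal rule: (h/2)[f(x₀) + 2f(x₁) + 2f(x₂) + ... + f(xₙ)]

x_0 = 0.5000, f(x_0) = 0.239713, coefficient = 1
x_1 = 1.1250, f(x_1) = 1.015051, coefficient = 2
x_2 = 1.7500, f(x_2) = 1.721975, coefficient = 1

I ≈ (0.625000/2) × 3.991790 = 1.247434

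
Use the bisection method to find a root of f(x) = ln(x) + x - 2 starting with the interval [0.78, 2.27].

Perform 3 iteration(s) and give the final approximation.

f(x) = ln(x) + x - 2
Initial interval: [0.78, 2.27]

Iteration 1:
  c_1 = (0.780000 + 2.270000)/2 = 1.525000
  f(c_1) = f(1.525000) = -0.053006
  f(a) × f(c) ≥ 0, new interval: [1.525000, 2.270000]
Iteration 2:
  c_2 = (1.525000 + 2.270000)/2 = 1.897500
  f(c_2) = f(1.897500) = 0.538037
  f(a) × f(c) < 0, new interval: [1.525000, 1.897500]
Iteration 3:
  c_3 = (1.525000 + 1.897500)/2 = 1.711250
  f(c_3) = f(1.711250) = 0.248474
  f(a) × f(c) < 0, new interval: [1.525000, 1.711250]

After 3 iteration(s), the approximation is c_3 = 1.711250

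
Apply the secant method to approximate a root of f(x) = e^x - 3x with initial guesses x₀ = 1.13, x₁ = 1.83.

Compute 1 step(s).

f(x) = e^x - 3x
x₀ = 1.13, x₁ = 1.83

Secant formula: x_{n+1} = x_n - f(x_n)(x_n - x_{n-1})/(f(x_n) - f(x_{n-1}))

Iteration 1:
  f(1.130000) = -0.294343
  f(1.830000) = 0.743887
  x_2 = 1.830000 - 0.743887×(1.830000 - 1.130000)/(0.743887 - (-0.294343))
       = 1.328454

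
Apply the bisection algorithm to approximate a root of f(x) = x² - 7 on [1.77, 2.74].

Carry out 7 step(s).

f(x) = x² - 7
Initial interval: [1.77, 2.74]

Iteration 1:
  c_1 = (1.770000 + 2.740000)/2 = 2.255000
  f(c_1) = f(2.255000) = -1.914975
  f(a) × f(c) ≥ 0, new interval: [2.255000, 2.740000]
Iteration 2:
  c_2 = (2.255000 + 2.740000)/2 = 2.497500
  f(c_2) = f(2.497500) = -0.762494
  f(a) × f(c) ≥ 0, new interval: [2.497500, 2.740000]
Iteration 3:
  c_3 = (2.497500 + 2.740000)/2 = 2.618750
  f(c_3) = f(2.618750) = -0.142148
  f(a) × f(c) ≥ 0, new interval: [2.618750, 2.740000]
Iteration 4:
  c_4 = (2.618750 + 2.740000)/2 = 2.679375
  f(c_4) = f(2.679375) = 0.179050
  f(a) × f(c) < 0, new interval: [2.618750, 2.679375]
Iteration 5:
  c_5 = (2.618750 + 2.679375)/2 = 2.649063
  f(c_5) = f(2.649063) = 0.017532
  f(a) × f(c) < 0, new interval: [2.618750, 2.649063]
Iteration 6:
  c_6 = (2.618750 + 2.649063)/2 = 2.633906
  f(c_6) = f(2.633906) = -0.062538
  f(a) × f(c) ≥ 0, new interval: [2.633906, 2.649063]
Iteration 7:
  c_7 = (2.633906 + 2.649063)/2 = 2.641484
  f(c_7) = f(2.641484) = -0.022560
  f(a) × f(c) ≥ 0, new interval: [2.641484, 2.649063]

After 7 iteration(s), the approximation is c_7 = 2.641484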